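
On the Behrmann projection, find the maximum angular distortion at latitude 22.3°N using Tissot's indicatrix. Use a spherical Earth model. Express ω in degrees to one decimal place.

7.6°

The Behrmann projection is cylindrical equal-area with φ₀ = 30°. A cylindrical equal-area projection with standard parallel φ₀ has meridian scale h = cos φ / cos φ₀ and parallel scale k = cos φ₀ / cos φ (so areas are preserved, h·k = 1).
At 22.3°: h = 1.068, k = 0.9360; principal scales a = 1.068, b = 0.9360.
sin(ω/2) = (a − b)/(a + b) = 0.1323/2.004 = 0.06601, so ω = 2 arcsin(0.06601) ≈ 7.6°.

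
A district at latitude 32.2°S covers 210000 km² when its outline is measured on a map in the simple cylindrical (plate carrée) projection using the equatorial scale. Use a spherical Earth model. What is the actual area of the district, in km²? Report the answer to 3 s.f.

Plate carrée maps x = Rλ, y = Rφ. The meridian scale is h = 1 and the parallel scale is k = 1/cos φ = sec φ.
Areal scale = h·k = 1 × sec φ; at 32.2°, h = 1.000, k = 1.182, so h·k = 1.182.
True area = apparent / (areal scale) = 210000 / 1.182 ≈ 178000 km².

178000 km²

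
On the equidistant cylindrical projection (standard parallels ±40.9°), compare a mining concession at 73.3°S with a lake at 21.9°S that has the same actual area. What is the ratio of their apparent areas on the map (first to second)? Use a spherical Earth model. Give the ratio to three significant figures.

In the equirectangular projection with standard parallel φ₀ = 40.9° (x = Rλ cos φ₀, y = Rφ), meridians are true-scale (h = 1) and the parallel scale is k = cos φ₀ / cos φ.
Areal scale at 73.3°: h·k = 1.000 × 2.630 = 2.630.
Areal scale at 21.9°: h·k = 1.000 × 0.8146 = 0.8146.
Ratio = 2.630/0.8146 ≈ 3.23.

3.23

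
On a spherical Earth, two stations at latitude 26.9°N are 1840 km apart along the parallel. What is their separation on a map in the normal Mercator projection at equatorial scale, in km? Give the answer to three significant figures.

For Mercator, h = k = sec φ (a conformal cylindrical projection has a single point scale, 1/cos φ).
Along the parallel, k = sec 26.9° = 1/0.8918 = 1.121.
Map distance = 1840 × 1.121 ≈ 2060 km.

2060 km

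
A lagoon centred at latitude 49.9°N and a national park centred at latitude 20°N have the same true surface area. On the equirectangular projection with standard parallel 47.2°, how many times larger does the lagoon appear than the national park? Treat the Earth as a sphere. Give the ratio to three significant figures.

In the equirectangular projection with standard parallel φ₀ = 47.2° (x = Rλ cos φ₀, y = Rφ), meridians are true-scale (h = 1) and the parallel scale is k = cos φ₀ / cos φ.
Areal scale at 49.9°: h·k = 1.000 × 1.055 = 1.055.
Areal scale at 20°: h·k = 1.000 × 0.7230 = 0.7230.
Ratio = 1.055/0.7230 ≈ 1.46.

1.46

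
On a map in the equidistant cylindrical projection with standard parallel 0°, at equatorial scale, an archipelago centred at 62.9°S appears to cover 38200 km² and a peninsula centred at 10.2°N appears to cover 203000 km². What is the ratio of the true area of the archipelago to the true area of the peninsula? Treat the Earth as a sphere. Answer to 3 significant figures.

On the plate carrée, areal scale = h·k = 1 × sec φ, so true area = apparent × cos φ.
True area of archipelago: 38200 × cos(62.9°) = 38200 × 0.4555 = 17400 km².
True area of peninsula: 203000 × cos(10.2°) = 203000 × 0.9842 = 199800 km².
Ratio = 17400 / 199800 ≈ 0.0871.

0.0871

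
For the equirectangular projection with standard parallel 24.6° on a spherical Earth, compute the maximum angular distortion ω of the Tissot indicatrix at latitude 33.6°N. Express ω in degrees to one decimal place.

The equidistant cylindrical projection with φ₀ = 24.6° has h = 1 (meridians true) and k = cos φ₀ / cos φ along parallels.
At 33.6°: h = 1.000, k = 1.092; principal scales a = 1.092, b = 1.000.
sin(ω/2) = (a − b)/(a + b) = 0.09162/2.092 = 0.04380, so ω = 2 arcsin(0.04380) ≈ 5.0°.

5.0°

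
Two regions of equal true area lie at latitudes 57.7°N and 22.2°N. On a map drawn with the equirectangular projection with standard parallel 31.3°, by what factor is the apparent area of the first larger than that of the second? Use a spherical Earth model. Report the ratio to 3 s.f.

1.73

In the equirectangular projection with standard parallel φ₀ = 31.3° (x = Rλ cos φ₀, y = Rφ), meridians are true-scale (h = 1) and the parallel scale is k = cos φ₀ / cos φ.
Areal scale at 57.7°: h·k = 1.000 × 1.599 = 1.599.
Areal scale at 22.2°: h·k = 1.000 × 0.9229 = 0.9229.
Ratio = 1.599/0.9229 ≈ 1.73.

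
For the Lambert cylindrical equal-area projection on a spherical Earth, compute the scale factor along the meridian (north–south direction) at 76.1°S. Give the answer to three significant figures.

0.240

The Lambert cylindrical equal-area projection is the cylindrical equal-area projection with its standard parallel at the equator (φ₀ = 0). For cylindrical equal-area with standard parallel φ₀, h = cos φ / cos φ₀ and k = cos φ₀ / cos φ, so h·k = 1.
h = cos 76.1° / cos 0° = 0.2402/1.000 = 0.2402.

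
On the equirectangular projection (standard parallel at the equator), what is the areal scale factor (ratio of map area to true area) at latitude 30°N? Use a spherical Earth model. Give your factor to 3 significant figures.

1.15

For the equirectangular projection with φ₀ = 0 (plate carrée), h = 1 along meridians and k = sec φ along parallels.
Areal scale = h·k = 1 × sec φ; at 30°, h = 1.000, k = 1.155, so h·k = 1.155.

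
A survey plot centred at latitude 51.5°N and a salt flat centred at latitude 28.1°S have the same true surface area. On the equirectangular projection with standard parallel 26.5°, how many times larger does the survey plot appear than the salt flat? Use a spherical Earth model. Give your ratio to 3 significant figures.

1.42

With standard parallel φ₀ = 26.5°, the equirectangular projection gives x = Rλ cos φ₀, y = Rφ, so h = 1 and k = cos 26.5° / cos φ.
Areal scale at 51.5°: h·k = 1.000 × 1.438 = 1.438.
Areal scale at 28.1°: h·k = 1.000 × 1.015 = 1.015.
Ratio = 1.438/1.015 ≈ 1.42.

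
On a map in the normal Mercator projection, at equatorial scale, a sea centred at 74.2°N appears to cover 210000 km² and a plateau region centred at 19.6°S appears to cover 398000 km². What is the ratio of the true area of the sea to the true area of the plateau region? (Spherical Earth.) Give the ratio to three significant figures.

On Mercator the areal scale is sec²φ, so true area = apparent × cos²φ.
True area of sea: 210000 × cos²(74.2°) = 210000 × 0.07414 = 15570 km².
True area of plateau region: 398000 × cos²(19.6°) = 398000 × 0.8875 = 353200 km².
Ratio = 15570 / 353200 ≈ 0.0441.

0.0441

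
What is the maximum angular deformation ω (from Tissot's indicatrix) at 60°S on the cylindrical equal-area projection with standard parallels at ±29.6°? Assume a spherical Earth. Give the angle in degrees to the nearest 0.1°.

60.4°

A cylindrical equal-area projection with standard parallel φ₀ has meridian scale h = cos φ / cos φ₀ and parallel scale k = cos φ₀ / cos φ (so areas are preserved, h·k = 1).
At 60°: h = 0.5750, k = 1.739; principal scales a = 1.739, b = 0.5750.
sin(ω/2) = (a − b)/(a + b) = 1.164/2.314 = 0.5030, so ω = 2 arcsin(0.5030) ≈ 60.4°.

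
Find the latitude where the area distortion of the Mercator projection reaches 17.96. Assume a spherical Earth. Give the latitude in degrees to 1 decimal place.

Mercator areal scale is sec²φ.
sec²φ = 17.96  ⇒  cos²φ = 0.05568  ⇒  cos φ = 0.2360.
φ = arccos(0.2360) ≈ 76.4°.

76.4°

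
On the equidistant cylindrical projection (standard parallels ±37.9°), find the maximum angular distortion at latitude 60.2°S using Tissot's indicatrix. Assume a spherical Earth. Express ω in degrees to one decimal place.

26.3°

The equidistant cylindrical projection with φ₀ = 37.9° has h = 1 (meridians true) and k = cos φ₀ / cos φ along parallels.
At 60.2°: h = 1.000, k = 1.588; principal scales a = 1.588, b = 1.000.
sin(ω/2) = (a − b)/(a + b) = 0.5878/2.588 = 0.2271, so ω = 2 arcsin(0.2271) ≈ 26.3°.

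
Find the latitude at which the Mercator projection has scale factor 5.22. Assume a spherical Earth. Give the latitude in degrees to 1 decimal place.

79.0°

Mercator scale is k = sec φ = 1/cos φ.
1/cos φ = 5.22  ⇒  cos φ = 0.1916  ⇒  φ = arccos(0.1916) ≈ 79.0°.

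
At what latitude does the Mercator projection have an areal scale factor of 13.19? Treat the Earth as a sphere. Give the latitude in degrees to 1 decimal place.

74.0°

Mercator areal scale is sec²φ.
sec²φ = 13.19  ⇒  cos²φ = 0.07582  ⇒  cos φ = 0.2753.
φ = arccos(0.2753) ≈ 74.0°.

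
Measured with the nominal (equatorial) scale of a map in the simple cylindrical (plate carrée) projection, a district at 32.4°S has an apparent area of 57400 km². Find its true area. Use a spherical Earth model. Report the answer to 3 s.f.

48500 km²

In the plate carrée (x = Rλ, y = Rφ), meridians are true-scale (h = 1) and parallels are stretched by k = sec φ.
Areal scale = h·k = 1 × sec φ; at 32.4°, h = 1.000, k = 1.184, so h·k = 1.184.
True area = apparent / (areal scale) = 57400 / 1.184 ≈ 48500 km².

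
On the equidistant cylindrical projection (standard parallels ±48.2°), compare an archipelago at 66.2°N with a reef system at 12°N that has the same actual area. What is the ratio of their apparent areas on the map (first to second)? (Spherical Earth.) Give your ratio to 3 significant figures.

The equidistant cylindrical projection with φ₀ = 48.2° has h = 1 (meridians true) and k = cos φ₀ / cos φ along parallels.
Areal scale at 66.2°: h·k = 1.000 × 1.652 = 1.652.
Areal scale at 12°: h·k = 1.000 × 0.6814 = 0.6814.
Ratio = 1.652/0.6814 ≈ 2.42.

2.42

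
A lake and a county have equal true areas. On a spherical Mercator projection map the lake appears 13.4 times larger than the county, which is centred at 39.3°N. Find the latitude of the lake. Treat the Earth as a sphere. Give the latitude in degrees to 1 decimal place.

Mercator areal scale is sec²φ, so apparent-area ratio = sec²φ₁ / sec²φ₂ = cos²φ₂ / cos²φ₁.
cos²φ₂ / cos²φ₁ = 13.4  ⇒  cos φ₁ = cos 39.3° / √13.4 = 0.7738/3.661 = 0.2114.
φ₁ = arccos(0.2114) ≈ 77.8°.

77.8°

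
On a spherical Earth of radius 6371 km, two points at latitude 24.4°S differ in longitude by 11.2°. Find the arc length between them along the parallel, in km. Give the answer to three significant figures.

Arc length along a parallel = R cos φ · Δλ (with Δλ in radians).
= 6371 × cos 24.4° × (11.2° × π/180) = 6371 × 0.9107 × 0.1955 ≈ 1130 km.

1130 km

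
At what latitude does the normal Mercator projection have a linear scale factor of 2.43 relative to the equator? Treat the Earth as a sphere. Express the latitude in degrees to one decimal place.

Mercator scale is k = sec φ = 1/cos φ.
1/cos φ = 2.43  ⇒  cos φ = 0.4115  ⇒  φ = arccos(0.4115) ≈ 65.7°.

65.7°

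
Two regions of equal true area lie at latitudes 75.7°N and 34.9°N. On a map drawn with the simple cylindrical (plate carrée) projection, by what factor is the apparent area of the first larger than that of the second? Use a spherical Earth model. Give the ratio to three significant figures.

Plate carrée maps x = Rλ, y = Rφ. The meridian scale is h = 1 and the parallel scale is k = 1/cos φ = sec φ.
Areal scale at 75.7°: h·k = 1.000 × 4.049 = 4.049.
Areal scale at 34.9°: h·k = 1.000 × 1.219 = 1.219.
Ratio = 4.049/1.219 ≈ 3.32.

3.32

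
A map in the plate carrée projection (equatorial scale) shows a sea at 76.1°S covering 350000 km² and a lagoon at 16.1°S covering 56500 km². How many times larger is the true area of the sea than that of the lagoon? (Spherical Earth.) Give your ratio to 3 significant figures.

1.55

Plate carrée has h = 1 and k = sec φ, giving areal scale sec φ; true area = (apparent area) · cos φ.
True area of sea: 350000 × cos(76.1°) = 350000 × 0.2402 = 84080 km².
True area of lagoon: 56500 × cos(16.1°) = 56500 × 0.9608 = 54280 km².
Ratio = 84080 / 54280 ≈ 1.55.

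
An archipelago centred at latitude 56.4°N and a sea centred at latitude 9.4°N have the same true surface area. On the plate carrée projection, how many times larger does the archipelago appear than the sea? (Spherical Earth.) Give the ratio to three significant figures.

In the plate carrée (x = Rλ, y = Rφ), meridians are true-scale (h = 1) and parallels are stretched by k = sec φ.
Areal scale at 56.4°: h·k = 1.000 × 1.807 = 1.807.
Areal scale at 9.4°: h·k = 1.000 × 1.014 = 1.014.
Ratio = 1.807/1.014 ≈ 1.78.

1.78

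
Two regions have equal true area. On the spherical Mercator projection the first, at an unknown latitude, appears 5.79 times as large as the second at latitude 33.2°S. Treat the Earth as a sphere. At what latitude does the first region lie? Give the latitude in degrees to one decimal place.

On Mercator, (apparent₁)/(apparent₂) = sec²φ₁ / sec²φ₂ when true areas are equal.
cos²φ₂ / cos²φ₁ = 5.79  ⇒  cos φ₁ = cos 33.2° / √5.79 = 0.8368/2.406 = 0.3477.
φ₁ = arccos(0.3477) ≈ 69.7°.

69.7°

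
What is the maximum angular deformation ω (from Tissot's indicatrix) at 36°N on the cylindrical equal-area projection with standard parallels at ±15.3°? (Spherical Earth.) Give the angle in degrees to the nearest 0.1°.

20.0°

A cylindrical equal-area projection with standard parallel φ₀ has meridian scale h = cos φ / cos φ₀ and parallel scale k = cos φ₀ / cos φ (so areas are preserved, h·k = 1).
At 36°: h = 0.8387, k = 1.192; principal scales a = 1.192, b = 0.8387.
sin(ω/2) = (a − b)/(a + b) = 0.3535/2.031 = 0.1741, so ω = 2 arcsin(0.1741) ≈ 20.0°.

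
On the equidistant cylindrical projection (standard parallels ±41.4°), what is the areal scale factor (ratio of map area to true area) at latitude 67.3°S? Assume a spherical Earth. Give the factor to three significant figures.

With standard parallel φ₀ = 41.4°, the equirectangular projection gives x = Rλ cos φ₀, y = Rφ, so h = 1 and k = cos 41.4° / cos φ.
Areal scale = h·k = 1 × cos φ₀ / cos φ; at 67.3°, h = 1.000, k = 1.944, so h·k = 1.944.

1.94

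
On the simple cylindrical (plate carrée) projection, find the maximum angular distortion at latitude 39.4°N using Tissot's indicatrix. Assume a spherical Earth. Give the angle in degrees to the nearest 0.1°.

Plate carrée maps x = Rλ, y = Rφ. The meridian scale is h = 1 and the parallel scale is k = 1/cos φ = sec φ.
At 39.4°: h = 1.000, k = 1.294; principal scales a = 1.294, b = 1.000.
sin(ω/2) = (a − b)/(a + b) = 0.2941/2.294 = 0.1282, so ω = 2 arcsin(0.1282) ≈ 14.7°.

14.7°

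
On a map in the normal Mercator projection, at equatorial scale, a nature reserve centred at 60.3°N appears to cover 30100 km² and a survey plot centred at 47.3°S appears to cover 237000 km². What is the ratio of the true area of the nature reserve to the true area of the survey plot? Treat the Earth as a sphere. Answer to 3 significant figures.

On Mercator the areal scale is sec²φ, so true area = apparent × cos²φ.
True area of nature reserve: 30100 × cos²(60.3°) = 30100 × 0.2455 = 7389 km².
True area of survey plot: 237000 × cos²(47.3°) = 237000 × 0.4599 = 109000 km².
Ratio = 7389 / 109000 ≈ 0.0678.

0.0678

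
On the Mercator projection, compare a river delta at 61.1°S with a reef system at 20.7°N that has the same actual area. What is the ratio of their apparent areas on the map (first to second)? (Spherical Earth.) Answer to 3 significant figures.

Mercator areal scale is sec²φ.
At 61.1°: sec²(61.1°) = 1/0.4833² = 4.282.
At 20.7°: sec²(20.7°) = 1/0.9354² = 1.143.
Ratio = 4.282/1.143 = cos²(20.7°)/cos²(61.1°) ≈ 3.75.

3.75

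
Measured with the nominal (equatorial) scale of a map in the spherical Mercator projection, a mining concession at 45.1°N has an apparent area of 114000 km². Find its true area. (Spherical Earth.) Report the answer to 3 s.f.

56800 km²

For Mercator, h = k = sec φ (a conformal cylindrical projection has a single point scale, 1/cos φ).
Areal scale = k² = sec²φ = 1/cos²(45.1°) = 1/0.7059² = 2.007.
True area = apparent / (areal scale) = 114000 / 2.007 ≈ 56800 km².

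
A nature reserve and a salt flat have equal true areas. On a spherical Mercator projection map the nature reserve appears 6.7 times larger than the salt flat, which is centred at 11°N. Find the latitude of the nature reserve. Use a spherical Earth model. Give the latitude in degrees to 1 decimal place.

67.7°

For equal true areas on Mercator, apparent areas scale as sec²φ, so the ratio is cos²φ₂ / cos²φ₁.
cos²φ₂ / cos²φ₁ = 6.7  ⇒  cos φ₁ = cos 11° / √6.7 = 0.9816/2.588 = 0.3792.
φ₁ = arccos(0.3792) ≈ 67.7°.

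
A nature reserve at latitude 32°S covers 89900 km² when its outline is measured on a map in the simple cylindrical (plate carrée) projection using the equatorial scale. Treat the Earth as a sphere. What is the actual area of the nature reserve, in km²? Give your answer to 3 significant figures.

76200 km²

In the plate carrée (x = Rλ, y = Rφ), meridians are true-scale (h = 1) and parallels are stretched by k = sec φ.
Areal scale = h·k = 1 × sec φ; at 32°, h = 1.000, k = 1.179, so h·k = 1.179.
True area = apparent / (areal scale) = 89900 / 1.179 ≈ 76200 km².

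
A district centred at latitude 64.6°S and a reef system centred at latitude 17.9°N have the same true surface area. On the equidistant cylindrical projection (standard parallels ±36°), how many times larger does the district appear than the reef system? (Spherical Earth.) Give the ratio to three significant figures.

2.22

In the equirectangular projection with standard parallel φ₀ = 36° (x = Rλ cos φ₀, y = Rφ), meridians are true-scale (h = 1) and the parallel scale is k = cos φ₀ / cos φ.
Areal scale at 64.6°: h·k = 1.000 × 1.886 = 1.886.
Areal scale at 17.9°: h·k = 1.000 × 0.8502 = 0.8502.
Ratio = 1.886/0.8502 ≈ 2.22.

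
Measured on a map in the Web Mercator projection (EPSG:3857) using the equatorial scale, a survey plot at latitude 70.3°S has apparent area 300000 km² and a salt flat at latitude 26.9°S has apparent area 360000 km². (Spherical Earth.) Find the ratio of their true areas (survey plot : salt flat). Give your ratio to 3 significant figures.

0.119

Mercator's areal exaggeration is sec²φ; hence true area = (apparent area) · cos²φ.
True area of survey plot: 300000 × cos²(70.3°) = 300000 × 0.1136 = 34090 km².
True area of salt flat: 360000 × cos²(26.9°) = 360000 × 0.7953 = 286300 km².
Ratio = 34090 / 286300 ≈ 0.119.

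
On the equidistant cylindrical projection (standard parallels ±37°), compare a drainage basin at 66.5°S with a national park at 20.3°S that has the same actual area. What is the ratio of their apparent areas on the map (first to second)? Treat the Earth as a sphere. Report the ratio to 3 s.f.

2.35

The equidistant cylindrical projection with φ₀ = 37° has h = 1 (meridians true) and k = cos φ₀ / cos φ along parallels.
Areal scale at 66.5°: h·k = 1.000 × 2.003 = 2.003.
Areal scale at 20.3°: h·k = 1.000 × 0.8515 = 0.8515.
Ratio = 2.003/0.8515 ≈ 2.35.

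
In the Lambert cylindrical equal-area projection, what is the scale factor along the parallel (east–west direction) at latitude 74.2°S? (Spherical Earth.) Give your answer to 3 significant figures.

The Lambert cylindrical equal-area projection is the cylindrical equal-area projection with its standard parallel at the equator (φ₀ = 0). Cylindrical equal-area (φ₀ = 0°): h = cos φ / cos 0° along meridians, k = cos 0° / cos φ along parallels; h·k = 1.
k = cos 0° / cos 74.2° = 1.000/0.2723 = 3.673.

3.67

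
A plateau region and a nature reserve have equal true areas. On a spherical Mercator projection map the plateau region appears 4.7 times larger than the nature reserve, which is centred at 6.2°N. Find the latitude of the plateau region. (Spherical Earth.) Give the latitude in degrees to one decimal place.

For equal true areas on Mercator, apparent areas scale as sec²φ, so the ratio is cos²φ₂ / cos²φ₁.
cos²φ₂ / cos²φ₁ = 4.7  ⇒  cos φ₁ = cos 6.2° / √4.7 = 0.9942/2.168 = 0.4586.
φ₁ = arccos(0.4586) ≈ 62.7°.

62.7°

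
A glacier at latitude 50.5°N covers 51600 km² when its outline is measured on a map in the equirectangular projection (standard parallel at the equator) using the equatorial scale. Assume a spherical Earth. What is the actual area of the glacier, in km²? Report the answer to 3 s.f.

32800 km²

In the plate carrée (x = Rλ, y = Rφ), meridians are true-scale (h = 1) and parallels are stretched by k = sec φ.
Areal scale = h·k = 1 × sec φ; at 50.5°, h = 1.000, k = 1.572, so h·k = 1.572.
True area = apparent / (areal scale) = 51600 / 1.572 ≈ 32800 km².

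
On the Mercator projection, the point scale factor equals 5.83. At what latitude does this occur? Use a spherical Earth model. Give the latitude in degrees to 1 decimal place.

80.1°

Mercator scale is k = sec φ = 1/cos φ.
1/cos φ = 5.83  ⇒  cos φ = 0.1715  ⇒  φ = arccos(0.1715) ≈ 80.1°.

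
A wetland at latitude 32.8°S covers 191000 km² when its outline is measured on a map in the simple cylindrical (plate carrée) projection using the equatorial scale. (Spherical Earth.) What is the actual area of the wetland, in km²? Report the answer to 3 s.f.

For the equirectangular projection with φ₀ = 0 (plate carrée), h = 1 along meridians and k = sec φ along parallels.
Areal scale = h·k = 1 × sec φ; at 32.8°, h = 1.000, k = 1.190, so h·k = 1.190.
True area = apparent / (areal scale) = 191000 / 1.190 ≈ 161000 km².

161000 km²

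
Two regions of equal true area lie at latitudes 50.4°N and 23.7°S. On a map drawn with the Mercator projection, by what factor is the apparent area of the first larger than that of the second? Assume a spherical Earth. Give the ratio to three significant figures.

On Mercator, area is exaggerated by sec²φ = 1/cos²φ.
At 50.4°: sec²(50.4°) = 1/0.6374² = 2.461.
At 23.7°: sec²(23.7°) = 1/0.9157² = 1.193.
Ratio = 2.461/1.193 = cos²(23.7°)/cos²(50.4°) ≈ 2.06.

2.06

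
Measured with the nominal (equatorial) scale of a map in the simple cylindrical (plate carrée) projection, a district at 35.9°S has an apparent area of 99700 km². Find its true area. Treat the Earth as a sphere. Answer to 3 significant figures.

In the plate carrée (x = Rλ, y = Rφ), meridians are true-scale (h = 1) and parallels are stretched by k = sec φ.
Areal scale = h·k = 1 × sec φ; at 35.9°, h = 1.000, k = 1.235, so h·k = 1.235.
True area = apparent / (areal scale) = 99700 / 1.235 ≈ 80800 km².

80800 km²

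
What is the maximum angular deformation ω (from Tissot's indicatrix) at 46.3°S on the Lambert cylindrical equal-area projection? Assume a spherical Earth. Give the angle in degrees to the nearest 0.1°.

41.4°

The Lambert cylindrical equal-area projection is the cylindrical equal-area projection with its standard parallel at the equator (φ₀ = 0). For cylindrical equal-area with standard parallel φ₀, h = cos φ / cos φ₀ and k = cos φ₀ / cos φ, so h·k = 1.
At 46.3°: h = 0.6909, k = 1.447; principal scales a = 1.447, b = 0.6909.
sin(ω/2) = (a − b)/(a + b) = 0.7565/2.138 = 0.3538, so ω = 2 arcsin(0.3538) ≈ 41.4°.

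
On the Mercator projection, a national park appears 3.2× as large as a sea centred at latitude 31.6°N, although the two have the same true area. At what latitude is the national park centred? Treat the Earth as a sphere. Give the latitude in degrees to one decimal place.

61.6°

For equal true areas on Mercator, apparent areas scale as sec²φ, so the ratio is cos²φ₂ / cos²φ₁.
cos²φ₂ / cos²φ₁ = 3.2  ⇒  cos φ₁ = cos 31.6° / √3.2 = 0.8517/1.789 = 0.4761.
φ₁ = arccos(0.4761) ≈ 61.6°.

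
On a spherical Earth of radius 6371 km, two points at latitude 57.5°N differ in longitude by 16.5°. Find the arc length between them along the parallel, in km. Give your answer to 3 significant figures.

986 km

Arc length along a parallel = R cos φ · Δλ (with Δλ in radians).
= 6371 × cos 57.5° × (16.5° × π/180) = 6371 × 0.5373 × 0.2880 ≈ 986 km.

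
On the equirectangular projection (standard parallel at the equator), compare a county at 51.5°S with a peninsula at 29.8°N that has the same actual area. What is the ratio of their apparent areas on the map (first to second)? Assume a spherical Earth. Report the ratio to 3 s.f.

Plate carrée maps x = Rλ, y = Rφ. The meridian scale is h = 1 and the parallel scale is k = 1/cos φ = sec φ.
Areal scale at 51.5°: h·k = 1.000 × 1.606 = 1.606.
Areal scale at 29.8°: h·k = 1.000 × 1.152 = 1.152.
Ratio = 1.606/1.152 ≈ 1.39.

1.39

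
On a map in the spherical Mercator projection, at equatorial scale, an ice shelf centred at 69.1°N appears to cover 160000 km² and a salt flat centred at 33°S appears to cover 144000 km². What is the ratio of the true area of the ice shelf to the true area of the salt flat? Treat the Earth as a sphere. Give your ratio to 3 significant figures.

Since Mercator area scale is 1/cos²φ, the true area equals the apparent area multiplied by cos²φ.
True area of ice shelf: 160000 × cos²(69.1°) = 160000 × 0.1273 = 20360 km².
True area of salt flat: 144000 × cos²(33°) = 144000 × 0.7034 = 101300 km².
Ratio = 20360 / 101300 ≈ 0.201.

0.201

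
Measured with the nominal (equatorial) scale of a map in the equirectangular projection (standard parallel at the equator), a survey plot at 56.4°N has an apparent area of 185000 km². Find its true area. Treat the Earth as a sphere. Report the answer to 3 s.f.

In the plate carrée (x = Rλ, y = Rφ), meridians are true-scale (h = 1) and parallels are stretched by k = sec φ.
Areal scale = h·k = 1 × sec φ; at 56.4°, h = 1.000, k = 1.807, so h·k = 1.807.
True area = apparent / (areal scale) = 185000 / 1.807 ≈ 102000 km².

102000 km²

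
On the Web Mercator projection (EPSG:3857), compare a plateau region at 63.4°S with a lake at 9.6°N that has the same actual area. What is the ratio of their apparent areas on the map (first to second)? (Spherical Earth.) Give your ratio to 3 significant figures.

On Mercator, area is exaggerated by sec²φ = 1/cos²φ.
At 63.4°: sec²(63.4°) = 1/0.4478² = 4.988.
At 9.6°: sec²(9.6°) = 1/0.9860² = 1.029.
Ratio = 4.988/1.029 = cos²(9.6°)/cos²(63.4°) ≈ 4.85.

4.85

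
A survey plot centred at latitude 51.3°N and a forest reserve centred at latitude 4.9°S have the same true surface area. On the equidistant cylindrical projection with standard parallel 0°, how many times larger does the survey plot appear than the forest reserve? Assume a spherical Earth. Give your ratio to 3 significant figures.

1.59

In the plate carrée (x = Rλ, y = Rφ), meridians are true-scale (h = 1) and parallels are stretched by k = sec φ.
Areal scale at 51.3°: h·k = 1.000 × 1.599 = 1.599.
Areal scale at 4.9°: h·k = 1.000 × 1.004 = 1.004.
Ratio = 1.599/1.004 ≈ 1.59.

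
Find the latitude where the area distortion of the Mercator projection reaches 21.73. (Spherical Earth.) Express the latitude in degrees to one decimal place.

Mercator areal scale is sec²φ.
sec²φ = 21.73  ⇒  cos²φ = 0.04602  ⇒  cos φ = 0.2145.
φ = arccos(0.2145) ≈ 77.6°.

77.6°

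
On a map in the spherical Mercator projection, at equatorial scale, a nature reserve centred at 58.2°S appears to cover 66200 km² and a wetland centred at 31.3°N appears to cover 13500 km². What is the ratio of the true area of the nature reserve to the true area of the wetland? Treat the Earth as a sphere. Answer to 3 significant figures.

1.87

Since Mercator area scale is 1/cos²φ, the true area equals the apparent area multiplied by cos²φ.
True area of nature reserve: 66200 × cos²(58.2°) = 66200 × 0.2777 = 18380 km².
True area of wetland: 13500 × cos²(31.3°) = 13500 × 0.7301 = 9856 km².
Ratio = 18380 / 9856 ≈ 1.87.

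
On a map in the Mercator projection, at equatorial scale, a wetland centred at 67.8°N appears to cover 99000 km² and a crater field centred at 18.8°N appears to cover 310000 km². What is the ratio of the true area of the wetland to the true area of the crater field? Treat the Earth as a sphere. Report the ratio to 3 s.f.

0.0509

On Mercator the areal scale is sec²φ, so true area = apparent × cos²φ.
True area of wetland: 99000 × cos²(67.8°) = 99000 × 0.1428 = 14130 km².
True area of crater field: 310000 × cos²(18.8°) = 310000 × 0.8961 = 277800 km².
Ratio = 14130 / 277800 ≈ 0.0509.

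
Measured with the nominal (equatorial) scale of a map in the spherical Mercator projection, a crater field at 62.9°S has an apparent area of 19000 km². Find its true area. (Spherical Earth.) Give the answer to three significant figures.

The Mercator projection is conformal; its linear scale factor is the same in every direction and equals sec φ = 1/cos φ.
Areal scale = k² = sec²φ = 1/cos²(62.9°) = 1/0.4555² = 4.819.
True area = apparent / (areal scale) = 19000 / 4.819 ≈ 3940 km².

3940 km²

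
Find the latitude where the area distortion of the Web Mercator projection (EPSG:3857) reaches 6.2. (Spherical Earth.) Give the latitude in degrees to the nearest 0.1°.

66.3°

Mercator areal scale is sec²φ.
sec²φ = 6.2  ⇒  cos²φ = 0.1613  ⇒  cos φ = 0.4016.
φ = arccos(0.4016) ≈ 66.3°.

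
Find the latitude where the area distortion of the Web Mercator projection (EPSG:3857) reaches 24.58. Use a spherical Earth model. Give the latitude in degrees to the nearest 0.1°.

78.4°

Mercator areal scale is sec²φ.
sec²φ = 24.58  ⇒  cos²φ = 0.04068  ⇒  cos φ = 0.2017.
φ = arccos(0.2017) ≈ 78.4°.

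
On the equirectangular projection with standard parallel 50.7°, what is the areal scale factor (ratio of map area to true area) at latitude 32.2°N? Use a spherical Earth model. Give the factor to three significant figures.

0.749

With standard parallel φ₀ = 50.7°, the equirectangular projection gives x = Rλ cos φ₀, y = Rφ, so h = 1 and k = cos 50.7° / cos φ.
Areal scale = h·k = 1 × cos φ₀ / cos φ; at 32.2°, h = 1.000, k = 0.7485, so h·k = 0.7485.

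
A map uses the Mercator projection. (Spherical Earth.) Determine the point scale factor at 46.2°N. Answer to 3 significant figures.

For Mercator, h = k = sec φ (a conformal cylindrical projection has a single point scale, 1/cos φ).
k = 1/cos 46.2° = 1/0.6921 = 1.445.

1.44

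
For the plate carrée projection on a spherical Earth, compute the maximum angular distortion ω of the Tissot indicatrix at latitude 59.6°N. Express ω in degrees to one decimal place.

38.3°

Plate carrée maps x = Rλ, y = Rφ. The meridian scale is h = 1 and the parallel scale is k = 1/cos φ = sec φ.
At 59.6°: h = 1.000, k = 1.976; principal scales a = 1.976, b = 1.000.
sin(ω/2) = (a − b)/(a + b) = 0.9762/2.976 = 0.3280, so ω = 2 arcsin(0.3280) ≈ 38.3°.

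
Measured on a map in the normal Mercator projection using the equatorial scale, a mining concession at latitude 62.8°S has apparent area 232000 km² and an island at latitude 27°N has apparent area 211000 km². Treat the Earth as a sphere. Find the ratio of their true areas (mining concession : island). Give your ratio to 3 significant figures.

Since Mercator area scale is 1/cos²φ, the true area equals the apparent area multiplied by cos²φ.
True area of mining concession: 232000 × cos²(62.8°) = 232000 × 0.2089 = 48470 km².
True area of island: 211000 × cos²(27°) = 211000 × 0.7939 = 167500 km².
Ratio = 48470 / 167500 ≈ 0.289.

0.289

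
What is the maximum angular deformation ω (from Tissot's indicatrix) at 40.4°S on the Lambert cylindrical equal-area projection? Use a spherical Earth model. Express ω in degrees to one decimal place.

30.8°

The Lambert cylindrical equal-area projection is the cylindrical equal-area projection with its standard parallel at the equator (φ₀ = 0). Cylindrical equal-area (φ₀ = 0°): h = cos φ / cos 0° along meridians, k = cos 0° / cos φ along parallels; h·k = 1.
At 40.4°: h = 0.7615, k = 1.313; principal scales a = 1.313, b = 0.7615.
sin(ω/2) = (a − b)/(a + b) = 0.5516/2.075 = 0.2659, so ω = 2 arcsin(0.2659) ≈ 30.8°.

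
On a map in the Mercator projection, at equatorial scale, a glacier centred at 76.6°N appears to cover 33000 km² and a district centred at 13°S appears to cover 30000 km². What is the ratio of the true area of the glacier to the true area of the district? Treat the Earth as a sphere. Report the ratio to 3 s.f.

0.0622

On Mercator the areal scale is sec²φ, so true area = apparent × cos²φ.
True area of glacier: 33000 × cos²(76.6°) = 33000 × 0.05371 = 1772 km².
True area of district: 30000 × cos²(13°) = 30000 × 0.9494 = 28480 km².
Ratio = 1772 / 28480 ≈ 0.0622.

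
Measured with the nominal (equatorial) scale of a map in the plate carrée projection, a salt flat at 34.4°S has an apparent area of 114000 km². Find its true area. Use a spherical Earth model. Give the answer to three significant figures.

94100 km²

Plate carrée maps x = Rλ, y = Rφ. The meridian scale is h = 1 and the parallel scale is k = 1/cos φ = sec φ.
Areal scale = h·k = 1 × sec φ; at 34.4°, h = 1.000, k = 1.212, so h·k = 1.212.
True area = apparent / (areal scale) = 114000 / 1.212 ≈ 94100 km².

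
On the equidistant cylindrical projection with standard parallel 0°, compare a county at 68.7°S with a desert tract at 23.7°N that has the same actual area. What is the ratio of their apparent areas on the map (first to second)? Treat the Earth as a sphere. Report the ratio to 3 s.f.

2.52

For the equirectangular projection with φ₀ = 0 (plate carrée), h = 1 along meridians and k = sec φ along parallels.
Areal scale at 68.7°: h·k = 1.000 × 2.753 = 2.753.
Areal scale at 23.7°: h·k = 1.000 × 1.092 = 1.092.
Ratio = 2.753/1.092 ≈ 2.52.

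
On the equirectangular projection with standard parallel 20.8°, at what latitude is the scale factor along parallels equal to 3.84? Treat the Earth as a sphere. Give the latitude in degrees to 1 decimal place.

75.9°

With standard parallel φ₀ = 20.8°, the equirectangular projection gives x = Rλ cos φ₀, y = Rφ, so h = 1 and k = cos 20.8° / cos φ.
k = cos φ₀ / cos φ = 3.84  ⇒  cos φ = cos 20.8° / 3.84 = 0.2434.
φ = arccos(0.2434) ≈ 75.9°.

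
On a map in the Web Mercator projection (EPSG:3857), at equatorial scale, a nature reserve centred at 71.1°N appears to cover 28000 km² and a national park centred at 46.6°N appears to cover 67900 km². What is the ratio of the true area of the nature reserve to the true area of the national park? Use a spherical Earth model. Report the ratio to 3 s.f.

Since Mercator area scale is 1/cos²φ, the true area equals the apparent area multiplied by cos²φ.
True area of nature reserve: 28000 × cos²(71.1°) = 28000 × 0.1049 = 2938 km².
True area of national park: 67900 × cos²(46.6°) = 67900 × 0.4721 = 32050 km².
Ratio = 2938 / 32050 ≈ 0.0917.

0.0917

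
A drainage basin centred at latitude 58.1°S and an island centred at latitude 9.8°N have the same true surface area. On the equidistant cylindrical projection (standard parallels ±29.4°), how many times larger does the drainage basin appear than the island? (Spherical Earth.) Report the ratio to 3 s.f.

In the equirectangular projection with standard parallel φ₀ = 29.4° (x = Rλ cos φ₀, y = Rφ), meridians are true-scale (h = 1) and the parallel scale is k = cos φ₀ / cos φ.
Areal scale at 58.1°: h·k = 1.000 × 1.649 = 1.649.
Areal scale at 9.8°: h·k = 1.000 × 0.8841 = 0.8841.
Ratio = 1.649/0.8841 ≈ 1.86.

1.86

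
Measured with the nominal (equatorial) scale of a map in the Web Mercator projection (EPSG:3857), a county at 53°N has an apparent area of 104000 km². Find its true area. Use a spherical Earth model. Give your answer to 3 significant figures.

Mercator is conformal, so the point scale is isotropic: h = k = sec φ = 1/cos φ.
Areal scale = k² = sec²φ = 1/cos²(53°) = 1/0.6018² = 2.761.
True area = apparent / (areal scale) = 104000 / 2.761 ≈ 37700 km².

37700 km²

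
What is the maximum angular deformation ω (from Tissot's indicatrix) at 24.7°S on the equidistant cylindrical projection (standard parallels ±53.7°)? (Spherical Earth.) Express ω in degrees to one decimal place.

24.4°

The equidistant cylindrical projection with φ₀ = 53.7° has h = 1 (meridians true) and k = cos φ₀ / cos φ along parallels.
At 24.7°: h = 1.000, k = 0.6516; principal scales a = 1.000, b = 0.6516.
sin(ω/2) = (a − b)/(a + b) = 0.3484/1.652 = 0.2109, so ω = 2 arcsin(0.2109) ≈ 24.4°.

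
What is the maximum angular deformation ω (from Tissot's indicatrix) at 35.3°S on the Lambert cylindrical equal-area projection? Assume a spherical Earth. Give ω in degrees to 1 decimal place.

23.1°

The Lambert cylindrical equal-area projection is the cylindrical equal-area projection with its standard parallel at the equator (φ₀ = 0). For cylindrical equal-area with standard parallel φ₀, h = cos φ / cos φ₀ and k = cos φ₀ / cos φ, so h·k = 1.
At 35.3°: h = 0.8161, k = 1.225; principal scales a = 1.225, b = 0.8161.
sin(ω/2) = (a − b)/(a + b) = 0.4091/2.041 = 0.2004, so ω = 2 arcsin(0.2004) ≈ 23.1°.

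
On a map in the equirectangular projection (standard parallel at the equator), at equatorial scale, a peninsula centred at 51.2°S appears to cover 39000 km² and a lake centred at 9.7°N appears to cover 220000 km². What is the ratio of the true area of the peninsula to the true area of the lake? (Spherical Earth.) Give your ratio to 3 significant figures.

Plate carrée has h = 1 and k = sec φ, giving areal scale sec φ; true area = (apparent area) · cos φ.
True area of peninsula: 39000 × cos(51.2°) = 39000 × 0.6266 = 24440 km².
True area of lake: 220000 × cos(9.7°) = 220000 × 0.9857 = 216900 km².
Ratio = 24440 / 216900 ≈ 0.113.

0.113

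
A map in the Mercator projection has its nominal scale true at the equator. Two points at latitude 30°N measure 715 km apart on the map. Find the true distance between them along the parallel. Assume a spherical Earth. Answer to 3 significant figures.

619 km

The Mercator projection is conformal; its linear scale factor is the same in every direction and equals sec φ = 1/cos φ.
Along the parallel at 30°, map distances are exaggerated by k = sec 30° = 1.155.
True distance = 715 / 1.155 = 715 × cos 30° ≈ 619 km.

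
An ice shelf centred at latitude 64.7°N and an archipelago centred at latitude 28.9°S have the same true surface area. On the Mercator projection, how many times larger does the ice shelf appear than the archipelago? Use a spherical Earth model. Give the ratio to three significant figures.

Mercator areal scale is sec²φ.
At 64.7°: sec²(64.7°) = 1/0.4274² = 5.475.
At 28.9°: sec²(28.9°) = 1/0.8755² = 1.305.
Ratio = 5.475/1.305 = cos²(28.9°)/cos²(64.7°) ≈ 4.20.

4.20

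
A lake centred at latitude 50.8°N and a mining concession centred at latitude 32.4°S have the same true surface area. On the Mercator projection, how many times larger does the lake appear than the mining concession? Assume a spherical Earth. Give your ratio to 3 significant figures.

Mercator areal scale is sec²φ.
At 50.8°: sec²(50.8°) = 1/0.6320² = 2.503.
At 32.4°: sec²(32.4°) = 1/0.8443² = 1.403.
Ratio = 2.503/1.403 = cos²(32.4°)/cos²(50.8°) ≈ 1.78.

1.78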